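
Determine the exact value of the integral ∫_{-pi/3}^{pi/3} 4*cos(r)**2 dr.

sqrt(3) + 4*pi/3

Use the identity cos^2(r) = (1 + cos(2*r))/2.
An antiderivative is F(r) = 2*r + sin(2*r).
Then F(pi/3) - F(-pi/3) = (sqrt(3)/2 + 2*pi/3) - (-2*pi/3 - sqrt(3)/2) = sqrt(3) + 4*pi/3.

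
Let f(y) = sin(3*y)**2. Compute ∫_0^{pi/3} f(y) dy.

Use the identity sin^2(3*y) = (1 - cos(6*y))/2.
An antiderivative is F(y) = y/2 - sin(6*y)/12.
Then F(pi/3) - F(0) = (pi/6) - (0) = pi/6.

pi/6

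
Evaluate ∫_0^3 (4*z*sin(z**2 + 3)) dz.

2*cos(3) - 2*cos(12)

Let u = z**2 + 3, so du = 2*z dz. When z = 0, u = 3; when z = 3, u = 12.
The integral becomes 2·∫ sin(u) du from 3 to 12, with antiderivative -2*cos(u).
Back in z: F(z) = -2*cos(z**2 + 3).
Then F(3) - F(0) = (-2*cos(12)) - (-2*cos(3)) = 2*cos(3) - 2*cos(12).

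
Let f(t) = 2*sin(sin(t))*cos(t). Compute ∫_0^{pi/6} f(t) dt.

Let u = sin(t), so du = cos(t) dt. When t = 0, u = 0; when t = pi/6, u = 1/2.
The integral becomes 2·∫ sin(u) du from 0 to 1/2, with antiderivative -2*cos(u).
Back in t: F(t) = -2*cos(sin(t)).
Then F(pi/6) - F(0) = (-2*cos(1/2)) - (-2) = 2 - 2*cos(1/2).

2 - 2*cos(1/2)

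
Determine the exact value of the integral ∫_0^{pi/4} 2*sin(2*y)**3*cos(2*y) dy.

Let u = sin(2*y), so du = 2*cos(2*y) dy. When y = 0, u = 0; when y = pi/4, u = 1.
The integral becomes ∫ u**3 du from 0 to 1, with antiderivative u**4/4.
Back in y: F(y) = sin(2*y)**4/4.
Then F(pi/4) - F(0) = (1/4) - (0) = 1/4.

1/4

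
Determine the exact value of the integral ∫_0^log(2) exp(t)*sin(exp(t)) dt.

Let u = exp(t), so du = exp(t) dt. When t = 0, u = 1; when t = log(2), u = 2.
The integral becomes ∫ sin(u) du from 1 to 2, with antiderivative -cos(u).
Back in t: F(t) = -cos(exp(t)).
Then F(log(2)) - F(0) = (-cos(2)) - (-cos(1)) = -cos(2) + cos(1).

-cos(2) + cos(1)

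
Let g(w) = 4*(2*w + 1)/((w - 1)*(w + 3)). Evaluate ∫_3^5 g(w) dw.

-5*log(3) + 13*log(2)

Factor the denominator: w**2 + 2*w - 3 = (w + 3)(w - 1).
Partial fractions: 4*(2*w + 1)/((w - 1)*(w + 3)) = 5/(w + 3) + 3/(w - 1).
An antiderivative is F(w) = 3*log(w - 1) + 5*log(w + 3).
Then F(5) - F(3) = (21*log(2)) - (5*log(3) + 8*log(2)) = -5*log(3) + 13*log(2).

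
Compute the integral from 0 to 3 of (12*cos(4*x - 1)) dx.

Let u = 4*x - 1, so du = 4 dx. When x = 0, u = -1; when x = 3, u = 11.
The integral becomes 3·∫ cos(u) du from -1 to 11, with antiderivative 3*sin(u).
Back in x: F(x) = 3*sin(4*x - 1).
Then F(3) - F(0) = (3*sin(11)) - (-3*sin(1)) = 3*sin(11) + 3*sin(1).

3*sin(11) + 3*sin(1)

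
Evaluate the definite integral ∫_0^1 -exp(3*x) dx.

An antiderivative is F(x) = -exp(3*x)/3.
Then F(1) - F(0) = (-exp(3)/3) - (-1/3) = 1/3 - exp(3)/3.

1/3 - exp(3)/3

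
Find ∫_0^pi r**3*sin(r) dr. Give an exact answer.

pi*(-6 + pi**2)

Integrate by parts 3 times (u = r^3, dv = sin(r) dr).
An antiderivative is F(r) = -r**3*cos(r) + 3*r**2*sin(r) + 6*r*cos(r) - 6*sin(r).
Then F(pi) - F(0) = (pi*(-6 + pi**2)) - (0) = pi*(-6 + pi**2).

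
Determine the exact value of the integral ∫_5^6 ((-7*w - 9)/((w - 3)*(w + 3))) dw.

Factor the denominator: w**2 - 9 = (w + 3)(w - 3).
Partial fractions: (-7*w - 9)/((w - 3)*(w + 3)) = -2/(w + 3) - 5/(w - 3).
An antiderivative is F(w) = -5*log(w - 3) - 2*log(w + 3).
Then F(6) - F(5) = (-9*log(3)) - (-11*log(2)) = -9*log(3) + 11*log(2).

-9*log(3) + 11*log(2)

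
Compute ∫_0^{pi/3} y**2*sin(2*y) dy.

Integrate by parts twice (u = y^2, dv = sin(2*y) dy).
An antiderivative is F(y) = -y**2*cos(2*y)/2 + y*sin(2*y)/2 + cos(2*y)/4.
Then F(pi/3) - F(0) = (-1/8 + pi**2/36 + sqrt(3)*pi/12) - (1/4) = -3/8 + pi**2/36 + sqrt(3)*pi/12.

-3/8 + pi**2/36 + sqrt(3)*pi/12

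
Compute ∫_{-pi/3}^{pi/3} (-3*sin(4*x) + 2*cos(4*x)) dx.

-sqrt(3)/2

An antiderivative is F(x) = sin(4*x)/2 + 3*cos(4*x)/4.
Then F(pi/3) - F(-pi/3) = (-sqrt(3)/4 - 3/8) - (-3/8 + sqrt(3)/4) = -sqrt(3)/2.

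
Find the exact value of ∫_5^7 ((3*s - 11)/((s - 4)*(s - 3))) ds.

Factor the denominator: s**2 - 7*s + 12 = (s - 3)(s - 4).
Partial fractions: (3*s - 11)/((s - 4)*(s - 3)) = 2/(s - 3) + 1/(s - 4).
An antiderivative is F(s) = log(s - 4) + 2*log(s - 3).
Then F(7) - F(5) = (log(48)) - (log(4)) = log(12).

log(12)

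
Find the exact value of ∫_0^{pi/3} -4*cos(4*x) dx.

An antiderivative is F(x) = -sin(4*x).
Then F(pi/3) - F(0) = (sqrt(3)/2) - (0) = sqrt(3)/2.

sqrt(3)/2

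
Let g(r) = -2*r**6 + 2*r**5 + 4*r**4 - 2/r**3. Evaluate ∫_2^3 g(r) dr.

By the power rule, an antiderivative is F(r) = -2*r**7/7 + r**6/3 + 4*r**5/5 + r**(-2).
Then F(3) - F(2) = (-59014/315) - (4457/420) = -249427/1260.

-249427/1260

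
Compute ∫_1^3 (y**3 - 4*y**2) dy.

-44/3

By the power rule, an antiderivative is F(y) = y**4/4 - 4*y**3/3.
Then F(3) - F(1) = (-63/4) - (-13/12) = -44/3.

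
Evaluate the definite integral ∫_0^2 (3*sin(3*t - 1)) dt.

Let u = 3*t - 1, so du = 3 dt. When t = 0, u = -1; when t = 2, u = 5.
The integral becomes ∫ sin(u) du from -1 to 5, with antiderivative -cos(u).
Back in t: F(t) = -cos(3*t - 1).
Then F(2) - F(0) = (-cos(5)) - (-cos(1)) = -cos(5) + cos(1).

-cos(5) + cos(1)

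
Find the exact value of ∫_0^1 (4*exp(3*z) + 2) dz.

An antiderivative is F(z) = 4*exp(3*z)/3 + 2*z.
Then F(1) - F(0) = (2 + 4*exp(3)/3) - (4/3) = 2/3 + 4*exp(3)/3.

2/3 + 4*exp(3)/3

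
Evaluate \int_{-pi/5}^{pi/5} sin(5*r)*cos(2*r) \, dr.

Use the identity sin(5*r)cos(2*r) = [sin(7*r) + sin(3*r)]/2.
An antiderivative is F(r) = -cos(3*r)/6 - cos(7*r)/14.
Then F(pi/5) - F(-pi/5) = (-5/84 + 5*sqrt(5)/84) - (-5/84 + 5*sqrt(5)/84) = 0.

0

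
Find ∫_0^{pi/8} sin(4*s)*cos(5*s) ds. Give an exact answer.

-4/9 + 5*sqrt(sqrt(2) + 2)/18

Use the identity sin(4*s)cos(5*s) = [sin(9*s) + sin(-s)]/2.
An antiderivative is F(s) = cos(s)/2 - cos(9*s)/18.
Then F(pi/8) - F(0) = (5*sqrt(sqrt(2) + 2)/18) - (4/9) = -4/9 + 5*sqrt(sqrt(2) + 2)/18.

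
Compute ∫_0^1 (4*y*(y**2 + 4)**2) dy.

122/3

Let u = y**2 + 4, so du = 2*y dy. When y = 0, u = 4; when y = 1, u = 5.
The integral becomes 2·∫ u**2 du from 4 to 5, with antiderivative 2*u**3/3.
Back in y: F(y) = 2*(y**2 + 4)**3/3.
Then F(1) - F(0) = (250/3) - (128/3) = 122/3.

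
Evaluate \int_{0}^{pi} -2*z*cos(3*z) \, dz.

4/9

Integrate by parts once (u = z, dv = -2*cos(3*z) dz).
An antiderivative is F(z) = -2*z*sin(3*z)/3 - 2*cos(3*z)/9.
Then F(pi) - F(0) = (2/9) - (-2/9) = 4/9.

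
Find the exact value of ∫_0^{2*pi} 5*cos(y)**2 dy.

Use the identity cos^2(y) = (1 + cos(2*y))/2.
An antiderivative is F(y) = 5*y/2 + 5*sin(2*y)/4.
Then F(2*pi) - F(0) = (5*pi) - (0) = 5*pi.

5*pi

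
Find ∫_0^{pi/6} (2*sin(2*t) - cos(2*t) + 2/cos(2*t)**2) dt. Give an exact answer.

An antiderivative is F(t) = -sin(2*t)/2 - cos(2*t) + tan(2*t).
Then F(pi/6) - F(0) = (-1/2 + 3*sqrt(3)/4) - (-1) = 1/2 + 3*sqrt(3)/4.

1/2 + 3*sqrt(3)/4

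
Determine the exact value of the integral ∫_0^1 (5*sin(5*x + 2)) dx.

Let u = 5*x + 2, so du = 5 dx. When x = 0, u = 2; when x = 1, u = 7.
The integral becomes ∫ sin(u) du from 2 to 7, with antiderivative -cos(u).
Back in x: F(x) = -cos(5*x + 2).
Then F(1) - F(0) = (-cos(7)) - (-cos(2)) = -cos(7) + cos(2).

-cos(7) + cos(2)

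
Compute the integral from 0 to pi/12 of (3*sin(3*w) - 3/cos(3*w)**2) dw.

An antiderivative is F(w) = -cos(3*w) - tan(3*w).
Then F(pi/12) - F(0) = (-1 - sqrt(2)/2) - (-1) = -sqrt(2)/2.

-sqrt(2)/2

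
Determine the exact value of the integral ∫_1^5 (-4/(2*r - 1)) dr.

An antiderivative is F(r) = -2*log(2*r - 1).
Then F(5) - F(1) = (-log(81)) - (0) = -log(81).

-log(81)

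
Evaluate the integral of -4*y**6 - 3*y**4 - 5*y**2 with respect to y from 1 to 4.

By the power rule, an antiderivative is F(y) = -4*y**7/7 - 3*y**5/5 - 5*y**3/3.
Then F(4) - F(1) = (-1058752/105) - (-298/105) = -352818/35.

-352818/35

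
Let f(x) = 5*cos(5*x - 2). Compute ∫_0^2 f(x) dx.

sin(2) + sin(8)

Let u = 5*x - 2, so du = 5 dx. When x = 0, u = -2; when x = 2, u = 8.
The integral becomes ∫ cos(u) du from -2 to 8, with antiderivative sin(u).
Back in x: F(x) = sin(5*x - 2).
Then F(2) - F(0) = (sin(8)) - (-sin(2)) = sin(2) + sin(8).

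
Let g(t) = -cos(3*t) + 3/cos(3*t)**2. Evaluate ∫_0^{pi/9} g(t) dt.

5*sqrt(3)/6

An antiderivative is F(t) = -sin(3*t)/3 + tan(3*t).
Then F(pi/9) - F(0) = (5*sqrt(3)/6) - (0) = 5*sqrt(3)/6.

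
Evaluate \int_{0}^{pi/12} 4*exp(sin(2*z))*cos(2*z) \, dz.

Let u = sin(2*z), so du = 2*cos(2*z) dz. When z = 0, u = 0; when z = pi/12, u = 1/2.
The integral becomes 2·∫ exp(u) du from 0 to 1/2, with antiderivative 2*exp(u).
Back in z: F(z) = 2*exp(sin(2*z)).
Then F(pi/12) - F(0) = (2*exp(1/2)) - (2) = -2 + 2*exp(1/2).

-2 + 2*exp(1/2)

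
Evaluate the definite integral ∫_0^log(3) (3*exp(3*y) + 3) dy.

log(27) + 26

An antiderivative is F(y) = exp(3*y) + 3*y.
Then F(log(3)) - F(0) = (3*log(3) + 27) - (1) = log(27) + 26.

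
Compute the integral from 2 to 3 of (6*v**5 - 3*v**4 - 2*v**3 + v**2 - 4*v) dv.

15067/30

By the power rule, an antiderivative is F(v) = v**6 - 3*v**5/5 - v**4/2 + v**3/3 - 2*v**2.
Then F(3) - F(2) = (5337/10) - (472/15) = 15067/30.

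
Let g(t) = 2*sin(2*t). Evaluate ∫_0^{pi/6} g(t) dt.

1/2

An antiderivative is F(t) = -cos(2*t).
Then F(pi/6) - F(0) = (-1/2) - (-1) = 1/2.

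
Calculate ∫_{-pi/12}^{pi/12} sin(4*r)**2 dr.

Use the identity sin^2(4*r) = (1 - cos(8*r))/2.
An antiderivative is F(r) = r/2 - sin(8*r)/16.
Then F(pi/12) - F(-pi/12) = (-sqrt(3)/32 + pi/24) - (-pi/24 + sqrt(3)/32) = -sqrt(3)/16 + pi/12.

-sqrt(3)/16 + pi/12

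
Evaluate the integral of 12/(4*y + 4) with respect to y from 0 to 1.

log(8)

Let u = 4*y + 4, so du = 4 dy. When y = 0, u = 4; when y = 1, u = 8.
The integral becomes 3·∫ 1/u du from 4 to 8, with antiderivative 3*log(u).
Back in y: F(y) = 3*log(4*y + 4).
Then F(1) - F(0) = (9*log(2)) - (log(64)) = log(8).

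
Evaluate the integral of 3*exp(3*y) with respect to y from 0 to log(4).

Let u = exp(y), so du = exp(y) dy. When y = 0, u = 1; when y = log(4), u = 4.
The integral becomes 3·∫ u**2 du from 1 to 4, with antiderivative u**3.
Back in y: F(y) = exp(3*y).
Then F(log(4)) - F(0) = (64) - (1) = 63.

63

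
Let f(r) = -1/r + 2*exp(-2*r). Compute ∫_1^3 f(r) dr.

-log(3) - exp(-6) + exp(-2)

An antiderivative is F(r) = -log(r) - exp(-2*r).
Then F(3) - F(1) = (-log(3) - exp(-6)) - (-exp(-2)) = -log(3) - exp(-6) + exp(-2).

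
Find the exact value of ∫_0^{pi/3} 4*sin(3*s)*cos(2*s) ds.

6/5

Use the identity sin(3*s)cos(2*s) = [sin(5*s) + sin(s)]/2.
An antiderivative is F(s) = -2*cos(s) - 2*cos(5*s)/5.
Then F(pi/3) - F(0) = (-6/5) - (-12/5) = 6/5.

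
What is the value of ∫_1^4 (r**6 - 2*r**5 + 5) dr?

6933/7

By the power rule, an antiderivative is F(r) = r**7/7 - r**6/3 + 5*r.
Then F(4) - F(1) = (20900/21) - (101/21) = 6933/7.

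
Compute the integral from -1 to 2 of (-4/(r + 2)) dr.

An antiderivative is F(r) = -4*log(r + 2).
Then F(2) - F(-1) = (-8*log(2)) - (0) = -8*log(2).

-8*log(2)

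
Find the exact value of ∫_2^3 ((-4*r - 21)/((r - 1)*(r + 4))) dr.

-6*log(2) - log(3) + log(7)

Factor the denominator: r**2 + 3*r - 4 = (r + 4)(r - 1).
Partial fractions: (-4*r - 21)/((r - 1)*(r + 4)) = 1/(r + 4) - 5/(r - 1).
An antiderivative is F(r) = -5*log(r - 1) + log(r + 4).
Then F(3) - F(2) = (log(7/32)) - (log(6)) = -6*log(2) - log(3) + log(7).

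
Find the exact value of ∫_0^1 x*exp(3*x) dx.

1/9 + 2*exp(3)/9

Integrate by parts once (u = x, dv = exp(3*x) dx).
An antiderivative is F(x) = (3*x - 1)*exp(3*x)/9.
Then F(1) - F(0) = (2*exp(3)/9) - (-1/9) = 1/9 + 2*exp(3)/9.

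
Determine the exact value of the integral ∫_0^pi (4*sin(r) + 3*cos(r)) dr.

8

An antiderivative is F(r) = 3*sin(r) - 4*cos(r).
Then F(pi) - F(0) = (4) - (-4) = 8.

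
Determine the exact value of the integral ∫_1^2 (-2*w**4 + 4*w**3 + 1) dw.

By the power rule, an antiderivative is F(w) = -2*w**5/5 + w**4 + w.
Then F(2) - F(1) = (26/5) - (8/5) = 18/5.

18/5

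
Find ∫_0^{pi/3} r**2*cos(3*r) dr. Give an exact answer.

Integrate by parts twice (u = r^2, dv = cos(3*r) dr).
An antiderivative is F(r) = r**2*sin(3*r)/3 + 2*r*cos(3*r)/9 - 2*sin(3*r)/27.
Then F(pi/3) - F(0) = (-2*pi/27) - (0) = -2*pi/27.

-2*pi/27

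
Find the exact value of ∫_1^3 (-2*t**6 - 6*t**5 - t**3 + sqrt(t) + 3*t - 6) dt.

By the power rule, an antiderivative is F(t) = -2*t**7/7 - t**6 - t**4/4 + 2*t**(3/2)/3 + 3*t**2/2 - 6*t.
Then F(3) - F(1) = (-38601/28 + 2*sqrt(3)) - (-451/84) = -28838/21 + 2*sqrt(3).

-28838/21 + 2*sqrt(3)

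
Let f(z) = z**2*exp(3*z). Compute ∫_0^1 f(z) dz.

-2/27 + 5*exp(3)/27

Integrate by parts twice (u = z^2, dv = exp(3*z) dz).
An antiderivative is F(z) = (9*z**2 - 6*z + 2)*exp(3*z)/27.
Then F(1) - F(0) = (5*exp(3)/27) - (2/27) = -2/27 + 5*exp(3)/27.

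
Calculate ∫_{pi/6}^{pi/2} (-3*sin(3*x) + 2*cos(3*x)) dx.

An antiderivative is F(x) = 2*sin(3*x)/3 + cos(3*x).
Then F(pi/2) - F(pi/6) = (-2/3) - (2/3) = -4/3.

-4/3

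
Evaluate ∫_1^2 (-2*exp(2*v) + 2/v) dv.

An antiderivative is F(v) = -exp(2*v) + 2*log(v).
Then F(2) - F(1) = (-exp(4) + log(4)) - (-exp(2)) = -exp(4) + log(4) + exp(2).

-exp(4) + log(4) + exp(2)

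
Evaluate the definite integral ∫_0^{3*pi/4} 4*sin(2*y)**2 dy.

Use the identity sin^2(2*y) = (1 - cos(4*y))/2.
An antiderivative is F(y) = 2*y - sin(4*y)/2.
Then F(3*pi/4) - F(0) = (3*pi/2) - (0) = 3*pi/2.

3*pi/2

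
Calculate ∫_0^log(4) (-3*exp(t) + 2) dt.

An antiderivative is F(t) = 2*t - 3*exp(t).
Then F(log(4)) - F(0) = (-12 + 4*log(2)) - (-3) = -9 + log(16).

-9 + log(16)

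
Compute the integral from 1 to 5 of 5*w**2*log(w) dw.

Integrate by parts once (u = ln w, dv = 5*w**2 dw).
An antiderivative is F(w) = 5*w**3*(3*log(w) - 1)/9.
Then F(5) - F(1) = (-625/9 + 625*log(5)/3) - (-5/9) = -620/9 + 625*log(5)/3.

-620/9 + 625*log(5)/3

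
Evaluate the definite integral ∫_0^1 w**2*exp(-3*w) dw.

Integrate by parts twice (u = w^2, dv = exp(-3*w) dw).
An antiderivative is F(w) = (-9*w**2 - 6*w - 2)*exp(-3*w)/27.
Then F(1) - F(0) = (-17*exp(-3)/27) - (-2/27) = 2/27 - 17*exp(-3)/27.

2/27 - 17*exp(-3)/27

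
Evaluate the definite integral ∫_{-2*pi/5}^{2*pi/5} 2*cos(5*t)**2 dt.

4*pi/5

Use the identity cos^2(5*t) = (1 + cos(10*t))/2.
An antiderivative is F(t) = t + sin(10*t)/10.
Then F(2*pi/5) - F(-2*pi/5) = (2*pi/5) - (-2*pi/5) = 4*pi/5.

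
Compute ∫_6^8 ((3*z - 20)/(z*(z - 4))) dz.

-5*log(3) + 8*log(2)

Factor the denominator: z**2 - 4*z = z(z - 4).
Partial fractions: (3*z - 20)/(z*(z - 4)) = 5/z - 2/(z - 4).
An antiderivative is F(z) = 5*log(z) - 2*log(z - 4).
Then F(8) - F(6) = (11*log(2)) - (3*log(2) + 5*log(3)) = -5*log(3) + 8*log(2).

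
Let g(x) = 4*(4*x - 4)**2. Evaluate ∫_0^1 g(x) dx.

64/3

Let u = 4*x - 4, so du = 4 dx. When x = 0, u = -4; when x = 1, u = 0.
The integral becomes ∫ u**2 du from -4 to 0, with antiderivative u**3/3.
Back in x: F(x) = (4*x - 4)**3/3.
Then F(1) - F(0) = (0) - (-64/3) = 64/3.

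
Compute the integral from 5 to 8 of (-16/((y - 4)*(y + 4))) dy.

Factor the denominator: y**2 - 16 = (y + 4)(y - 4).
Partial fractions: -16/((y - 4)*(y + 4)) = 2/(y + 4) - 2/(y - 4).
An antiderivative is F(y) = -2*log(y - 4) + 2*log(y + 4).
Then F(8) - F(5) = (log(9)) - (log(81)) = -log(9).

-log(9)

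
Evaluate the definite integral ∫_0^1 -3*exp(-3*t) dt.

-1 + exp(-3)

An antiderivative is F(t) = exp(-3*t).
Then F(1) - F(0) = (exp(-3)) - (1) = -1 + exp(-3).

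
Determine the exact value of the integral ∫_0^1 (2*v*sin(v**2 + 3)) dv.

Let u = v**2 + 3, so du = 2*v dv. When v = 0, u = 3; when v = 1, u = 4.
The integral becomes ∫ sin(u) du from 3 to 4, with antiderivative -cos(u).
Back in v: F(v) = -cos(v**2 + 3).
Then F(1) - F(0) = (-cos(4)) - (-cos(3)) = cos(3) - cos(4).

cos(3) - cos(4)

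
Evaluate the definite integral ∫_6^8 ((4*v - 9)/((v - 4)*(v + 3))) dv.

Factor the denominator: v**2 - v - 12 = (v + 3)(v - 4).
Partial fractions: (4*v - 9)/((v - 4)*(v + 3)) = 3/(v + 3) + 1/(v - 4).
An antiderivative is F(v) = log(v - 4) + 3*log(v + 3).
Then F(8) - F(6) = (2*log(2) + 3*log(11)) - (log(2) + 6*log(3)) = -6*log(3) + log(2) + 3*log(11).

-6*log(3) + log(2) + 3*log(11)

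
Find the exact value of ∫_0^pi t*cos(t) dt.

Integrate by parts once (u = t, dv = cos(t) dt).
An antiderivative is F(t) = t*sin(t) + cos(t).
Then F(pi) - F(0) = (-1) - (1) = -2.

-2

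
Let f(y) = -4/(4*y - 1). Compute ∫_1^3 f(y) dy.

log(3/11)

An antiderivative is F(y) = -log(4*y - 1).
Then F(3) - F(1) = (-log(11)) - (-log(3)) = log(3/11).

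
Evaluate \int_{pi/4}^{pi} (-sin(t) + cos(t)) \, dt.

-sqrt(2) - 1

An antiderivative is F(t) = sin(t) + cos(t).
Then F(pi) - F(pi/4) = (-1) - (sqrt(2)) = -sqrt(2) - 1.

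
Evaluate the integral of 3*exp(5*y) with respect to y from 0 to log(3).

726/5

Let u = exp(y), so du = exp(y) dy. When y = 0, u = 1; when y = log(3), u = 3.
The integral becomes 3·∫ u**4 du from 1 to 3, with antiderivative 3*u**5/5.
Back in y: F(y) = 3*exp(5*y)/5.
Then F(log(3)) - F(0) = (729/5) - (3/5) = 726/5.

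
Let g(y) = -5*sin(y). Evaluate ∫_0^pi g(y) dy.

-10

An antiderivative is F(y) = 5*cos(y).
Then F(pi) - F(0) = (-5) - (5) = -10.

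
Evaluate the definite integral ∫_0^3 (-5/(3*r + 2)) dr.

An antiderivative is F(r) = -5*log(3*r + 2)/3.
Then F(3) - F(0) = (-5*log(11)/3) - (-5*log(2)/3) = -5*log(11)/3 + 5*log(2)/3.

-5*log(11)/3 + 5*log(2)/3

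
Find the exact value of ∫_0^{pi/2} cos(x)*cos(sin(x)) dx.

sin(1)

Let u = sin(x), so du = cos(x) dx. When x = 0, u = 0; when x = pi/2, u = 1.
The integral becomes ∫ cos(u) du from 0 to 1, with antiderivative sin(u).
Back in x: F(x) = sin(sin(x)).
Then F(pi/2) - F(0) = (sin(1)) - (0) = sin(1).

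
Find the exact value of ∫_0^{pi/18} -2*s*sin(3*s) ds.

-1/9 + sqrt(3)*pi/54

Integrate by parts once (u = s, dv = -2*sin(3*s) ds).
An antiderivative is F(s) = 2*s*cos(3*s)/3 - 2*sin(3*s)/9.
Then F(pi/18) - F(0) = (-1/9 + sqrt(3)*pi/54) - (0) = -1/9 + sqrt(3)*pi/54.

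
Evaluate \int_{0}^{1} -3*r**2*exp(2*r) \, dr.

Integrate by parts twice (u = r^2, dv = -3*exp(2*r) dr).
An antiderivative is F(r) = (-6*r**2 + 6*r - 3)*exp(2*r)/4.
Then F(1) - F(0) = (-3*exp(2)/4) - (-3/4) = 3/4 - 3*exp(2)/4.

3/4 - 3*exp(2)/4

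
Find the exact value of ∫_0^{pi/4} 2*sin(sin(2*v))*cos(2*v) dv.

1 - cos(1)

Let u = sin(2*v), so du = 2*cos(2*v) dv. When v = 0, u = 0; when v = pi/4, u = 1.
The integral becomes ∫ sin(u) du from 0 to 1, with antiderivative -cos(u).
Back in v: F(v) = -cos(sin(2*v)).
Then F(pi/4) - F(0) = (-cos(1)) - (-1) = 1 - cos(1).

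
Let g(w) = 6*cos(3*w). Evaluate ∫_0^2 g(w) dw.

Let u = 3*w, so du = 3 dw. When w = 0, u = 0; when w = 2, u = 6.
The integral becomes 2·∫ cos(u) du from 0 to 6, with antiderivative 2*sin(u).
Back in w: F(w) = 2*sin(3*w).
Then F(2) - F(0) = (2*sin(6)) - (0) = 2*sin(6).

2*sin(6)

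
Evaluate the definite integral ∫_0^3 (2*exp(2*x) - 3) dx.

-10 + exp(6)

An antiderivative is F(x) = exp(2*x) - 3*x.
Then F(3) - F(0) = (-9 + exp(6)) - (1) = -10 + exp(6).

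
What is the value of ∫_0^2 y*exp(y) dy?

1 + exp(2)

Integrate by parts once (u = y, dv = exp(y) dy).
An antiderivative is F(y) = (y - 1)*exp(y).
Then F(2) - F(0) = (exp(2)) - (-1) = 1 + exp(2).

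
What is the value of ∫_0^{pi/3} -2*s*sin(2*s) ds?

Integrate by parts once (u = s, dv = -2*sin(2*s) ds).
An antiderivative is F(s) = s*cos(2*s) - sin(2*s)/2.
Then F(pi/3) - F(0) = (-pi/6 - sqrt(3)/4) - (0) = -pi/6 - sqrt(3)/4.

-pi/6 - sqrt(3)/4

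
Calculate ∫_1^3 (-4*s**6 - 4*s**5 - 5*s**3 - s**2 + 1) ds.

By the power rule, an antiderivative is F(s) = -4*s**7/7 - 2*s**6/3 - 5*s**4/4 - s**3/3 + s.
Then F(3) - F(1) = (-51603/28) - (-51/28) = -12888/7.

-12888/7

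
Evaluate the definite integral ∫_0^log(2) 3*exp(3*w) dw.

Let u = exp(w), so du = exp(w) dw. When w = 0, u = 1; when w = log(2), u = 2.
The integral becomes 3·∫ u**2 du from 1 to 2, with antiderivative u**3.
Back in w: F(w) = exp(3*w).
Then F(log(2)) - F(0) = (8) - (1) = 7.

7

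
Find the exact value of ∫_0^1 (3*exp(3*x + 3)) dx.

-exp(3) + exp(6)

Let u = 3*x + 3, so du = 3 dx. When x = 0, u = 3; when x = 1, u = 6.
The integral becomes ∫ exp(u) du from 3 to 6, with antiderivative exp(u).
Back in x: F(x) = exp(3*x + 3).
Then F(1) - F(0) = (exp(6)) - (exp(3)) = -exp(3) + exp(6).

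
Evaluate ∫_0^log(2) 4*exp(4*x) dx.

Let u = exp(x), so du = exp(x) dx. When x = 0, u = 1; when x = log(2), u = 2.
The integral becomes 4·∫ u**3 du from 1 to 2, with antiderivative u**4.
Back in x: F(x) = exp(4*x).
Then F(log(2)) - F(0) = (16) - (1) = 15.

15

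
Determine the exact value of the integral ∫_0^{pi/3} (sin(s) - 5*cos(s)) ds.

An antiderivative is F(s) = -5*sin(s) - cos(s).
Then F(pi/3) - F(0) = (-5*sqrt(3)/2 - 1/2) - (-1) = 1/2 - 5*sqrt(3)/2.

1/2 - 5*sqrt(3)/2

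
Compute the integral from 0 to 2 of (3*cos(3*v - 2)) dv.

Let u = 3*v - 2, so du = 3 dv. When v = 0, u = -2; when v = 2, u = 4.
The integral becomes ∫ cos(u) du from -2 to 4, with antiderivative sin(u).
Back in v: F(v) = sin(3*v - 2).
Then F(2) - F(0) = (sin(4)) - (-sin(2)) = sin(4) + sin(2).

sin(4) + sin(2)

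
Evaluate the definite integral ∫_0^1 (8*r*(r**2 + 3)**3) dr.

175

Let u = r**2 + 3, so du = 2*r dr. When r = 0, u = 3; when r = 1, u = 4.
The integral becomes 4·∫ u**3 du from 3 to 4, with antiderivative u**4.
Back in r: F(r) = (r**2 + 3)**4.
Then F(1) - F(0) = (256) - (81) = 175.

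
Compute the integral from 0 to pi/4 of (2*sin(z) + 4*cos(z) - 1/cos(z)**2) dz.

An antiderivative is F(z) = 4*sin(z) - 2*cos(z) - tan(z).
Then F(pi/4) - F(0) = (-1 + sqrt(2)) - (-2) = 1 + sqrt(2).

1 + sqrt(2)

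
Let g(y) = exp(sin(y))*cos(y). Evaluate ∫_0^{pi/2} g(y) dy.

Let u = sin(y), so du = cos(y) dy. When y = 0, u = 0; when y = pi/2, u = 1.
The integral becomes ∫ exp(u) du from 0 to 1, with antiderivative exp(u).
Back in y: F(y) = exp(sin(y)).
Then F(pi/2) - F(0) = (E) - (1) = -1 + E.

-1 + E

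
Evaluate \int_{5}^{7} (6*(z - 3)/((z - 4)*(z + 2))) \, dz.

Factor the denominator: z**2 - 2*z - 8 = (z + 2)(z - 4).
Partial fractions: 6*(z - 3)/((z - 4)*(z + 2)) = 5/(z + 2) + 1/(z - 4).
An antiderivative is F(z) = log(z - 4) + 5*log(z + 2).
Then F(7) - F(5) = (11*log(3)) - (5*log(7)) = -5*log(7) + 11*log(3).

-5*log(7) + 11*log(3)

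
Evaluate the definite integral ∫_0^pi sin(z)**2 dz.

pi/2

Use the identity sin^2(z) = (1 - cos(2*z))/2.
An antiderivative is F(z) = z/2 - sin(2*z)/4.
Then F(pi) - F(0) = (pi/2) - (0) = pi/2.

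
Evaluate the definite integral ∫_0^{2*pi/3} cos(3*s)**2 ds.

Use the identity cos^2(3*s) = (1 + cos(6*s))/2.
An antiderivative is F(s) = s/2 + sin(6*s)/12.
Then F(2*pi/3) - F(0) = (pi/3) - (0) = pi/3.

pi/3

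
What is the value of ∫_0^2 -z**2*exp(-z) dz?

Integrate by parts twice (u = z^2, dv = -exp(-z) dz).
An antiderivative is F(z) = (z**2 + 2*z + 2)*exp(-z).
Then F(2) - F(0) = (10*exp(-2)) - (2) = -2 + 10*exp(-2).

-2 + 10*exp(-2)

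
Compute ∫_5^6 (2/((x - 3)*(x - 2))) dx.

log(81/64)

Factor the denominator: x**2 - 5*x + 6 = (x - 2)(x - 3).
Partial fractions: 2/((x - 3)*(x - 2)) = -2/(x - 2) + 2/(x - 3).
An antiderivative is F(x) = 2*log(x - 3) - 2*log(x - 2).
Then F(6) - F(5) = (log(9/16)) - (log(4/9)) = log(81/64).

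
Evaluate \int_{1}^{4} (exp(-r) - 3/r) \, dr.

An antiderivative is F(r) = -3*log(r) - exp(-r).
Then F(4) - F(1) = (-6*log(2) - exp(-4)) - (-exp(-1)) = -6*log(2) - exp(-4) + exp(-1).

-6*log(2) - exp(-4) + exp(-1)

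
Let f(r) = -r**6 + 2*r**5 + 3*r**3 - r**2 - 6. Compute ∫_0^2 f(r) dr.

8/21

By the power rule, an antiderivative is F(r) = -r**7/7 + r**6/3 + 3*r**4/4 - r**3/3 - 6*r.
Then F(2) - F(0) = (8/21) - (0) = 8/21.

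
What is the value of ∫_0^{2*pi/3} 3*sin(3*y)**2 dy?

Use the identity sin^2(3*y) = (1 - cos(6*y))/2.
An antiderivative is F(y) = 3*y/2 - sin(6*y)/4.
Then F(2*pi/3) - F(0) = (pi) - (0) = pi.

pi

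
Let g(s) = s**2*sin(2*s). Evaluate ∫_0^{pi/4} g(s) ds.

-1/4 + pi/8

Integrate by parts twice (u = s^2, dv = sin(2*s) ds).
An antiderivative is F(s) = -s**2*cos(2*s)/2 + s*sin(2*s)/2 + cos(2*s)/4.
Then F(pi/4) - F(0) = (pi/8) - (1/4) = -1/4 + pi/8.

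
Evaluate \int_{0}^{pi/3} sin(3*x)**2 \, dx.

pi/6

Use the identity sin^2(3*x) = (1 - cos(6*x))/2.
An antiderivative is F(x) = x/2 - sin(6*x)/12.
Then F(pi/3) - F(0) = (pi/6) - (0) = pi/6.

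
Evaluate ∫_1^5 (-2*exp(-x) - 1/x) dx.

An antiderivative is F(x) = -log(x) + 2*exp(-x).
Then F(5) - F(1) = (-log(5) + 2*exp(-5)) - (2*exp(-1)) = -log(5) - 2*exp(-1) + 2*exp(-5).

-log(5) - 2*exp(-1) + 2*exp(-5)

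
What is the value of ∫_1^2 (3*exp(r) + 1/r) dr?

An antiderivative is F(r) = 3*exp(r) + log(r).
Then F(2) - F(1) = (log(2) + 3*exp(2)) - (3*exp(1)) = -3*exp(1) + log(2) + 3*exp(2).

-3*exp(1) + log(2) + 3*exp(2)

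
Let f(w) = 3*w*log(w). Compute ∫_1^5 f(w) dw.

-18 + 75*log(5)/2

Integrate by parts once (u = ln w, dv = 3*w dw).
An antiderivative is F(w) = 3*w**2*(2*log(w) - 1)/4.
Then F(5) - F(1) = (-75/4 + 75*log(5)/2) - (-3/4) = -18 + 75*log(5)/2.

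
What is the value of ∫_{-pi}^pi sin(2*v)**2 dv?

pi

Use the identity sin^2(2*v) = (1 - cos(4*v))/2.
An antiderivative is F(v) = v/2 - sin(4*v)/8.
Then F(pi) - F(-pi) = (pi/2) - (-pi/2) = pi.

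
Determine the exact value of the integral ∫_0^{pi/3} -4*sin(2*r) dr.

An antiderivative is F(r) = 2*cos(2*r).
Then F(pi/3) - F(0) = (-1) - (2) = -3.

-3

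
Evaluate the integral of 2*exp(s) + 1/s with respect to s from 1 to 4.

-2*exp(1) + 2*log(2) + 2*exp(4)

An antiderivative is F(s) = 2*exp(s) + log(s).
Then F(4) - F(1) = (log(4) + 2*exp(4)) - (2*exp(1)) = -2*exp(1) + 2*log(2) + 2*exp(4).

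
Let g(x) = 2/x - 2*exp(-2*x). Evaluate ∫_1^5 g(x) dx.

An antiderivative is F(x) = 2*log(x) + exp(-2*x).
Then F(5) - F(1) = (exp(-10) + 2*log(5)) - (exp(-2)) = -exp(-2) + exp(-10) + 2*log(5).

-exp(-2) + exp(-10) + 2*log(5)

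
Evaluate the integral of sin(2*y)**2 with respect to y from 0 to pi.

Use the identity sin^2(2*y) = (1 - cos(4*y))/2.
An antiderivative is F(y) = y/2 - sin(4*y)/8.
Then F(pi) - F(0) = (pi/2) - (0) = pi/2.

pi/2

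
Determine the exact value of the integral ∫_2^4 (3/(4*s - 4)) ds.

3*log(3)/4

An antiderivative is F(s) = 3*log(4*s - 4)/4.
Then F(4) - F(2) = (3*log(12)/4) - (3*log(2)/2) = 3*log(3)/4.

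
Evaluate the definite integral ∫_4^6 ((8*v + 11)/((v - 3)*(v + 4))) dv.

-6*log(2) + 3*log(5) + 5*log(3)

Factor the denominator: v**2 + v - 12 = (v + 4)(v - 3).
Partial fractions: (8*v + 11)/((v - 3)*(v + 4)) = 3/(v + 4) + 5/(v - 3).
An antiderivative is F(v) = 5*log(v - 3) + 3*log(v + 4).
Then F(6) - F(4) = (3*log(2) + 3*log(5) + 5*log(3)) - (9*log(2)) = -6*log(2) + 3*log(5) + 5*log(3).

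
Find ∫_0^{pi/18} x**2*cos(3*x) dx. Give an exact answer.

Integrate by parts twice (u = x^2, dv = cos(3*x) dx).
An antiderivative is F(x) = x**2*sin(3*x)/3 + 2*x*cos(3*x)/9 - 2*sin(3*x)/27.
Then F(pi/18) - F(0) = (-1/27 + pi**2/1944 + sqrt(3)*pi/162) - (0) = -1/27 + pi**2/1944 + sqrt(3)*pi/162.

-1/27 + pi**2/1944 + sqrt(3)*pi/162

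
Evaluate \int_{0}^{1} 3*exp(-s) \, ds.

An antiderivative is F(s) = -3*exp(-s).
Then F(1) - F(0) = (-3*exp(-1)) - (-3) = 3 - 3*exp(-1).

3 - 3*exp(-1)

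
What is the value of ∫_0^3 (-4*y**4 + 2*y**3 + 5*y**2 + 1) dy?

-1059/10

By the power rule, an antiderivative is F(y) = -4*y**5/5 + y**4/2 + 5*y**3/3 + y.
Then F(3) - F(0) = (-1059/10) - (0) = -1059/10.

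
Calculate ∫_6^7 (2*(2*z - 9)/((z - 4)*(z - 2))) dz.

-9*log(2) - log(3) + 5*log(5)

Factor the denominator: z**2 - 6*z + 8 = (z - 2)(z - 4).
Partial fractions: 2*(2*z - 9)/((z - 4)*(z - 2)) = 5/(z - 2) - 1/(z - 4).
An antiderivative is F(z) = -log(z - 4) + 5*log(z - 2).
Then F(7) - F(6) = (-log(3) + 5*log(5)) - (9*log(2)) = -9*log(2) - log(3) + 5*log(5).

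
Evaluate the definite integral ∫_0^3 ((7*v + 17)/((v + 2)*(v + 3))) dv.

log(2) + 3*log(5)

Factor the denominator: v**2 + 5*v + 6 = (v + 3)(v + 2).
Partial fractions: (7*v + 17)/((v + 2)*(v + 3)) = 4/(v + 3) + 3/(v + 2).
An antiderivative is F(v) = 3*log(v + 2) + 4*log(v + 3).
Then F(3) - F(0) = (4*log(2) + 4*log(3) + 3*log(5)) - (3*log(2) + 4*log(3)) = log(2) + 3*log(5).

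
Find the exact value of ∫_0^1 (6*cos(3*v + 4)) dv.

Let u = 3*v + 4, so du = 3 dv. When v = 0, u = 4; when v = 1, u = 7.
The integral becomes 2·∫ cos(u) du from 4 to 7, with antiderivative 2*sin(u).
Back in v: F(v) = 2*sin(3*v + 4).
Then F(1) - F(0) = (2*sin(7)) - (2*sin(4)) = 2*sin(7) - 2*sin(4).

2*sin(7) - 2*sin(4)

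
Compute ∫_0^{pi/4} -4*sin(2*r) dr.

An antiderivative is F(r) = 2*cos(2*r).
Then F(pi/4) - F(0) = (0) - (2) = -2.

-2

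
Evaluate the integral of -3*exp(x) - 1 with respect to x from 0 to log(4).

An antiderivative is F(x) = -x - 3*exp(x).
Then F(log(4)) - F(0) = (-12 - log(4)) - (-3) = -9 - log(4).

-9 - log(4)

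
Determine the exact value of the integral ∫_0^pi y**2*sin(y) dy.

Integrate by parts twice (u = y^2, dv = sin(y) dy).
An antiderivative is F(y) = -y**2*cos(y) + 2*y*sin(y) + 2*cos(y).
Then F(pi) - F(0) = (-2 + pi**2) - (2) = -4 + pi**2.

-4 + pi**2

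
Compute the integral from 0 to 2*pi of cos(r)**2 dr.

Use the identity cos^2(r) = (1 + cos(2*r))/2.
An antiderivative is F(r) = r/2 + sin(2*r)/4.
Then F(2*pi) - F(0) = (pi) - (0) = pi.

pi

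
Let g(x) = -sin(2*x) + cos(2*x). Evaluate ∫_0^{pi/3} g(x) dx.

An antiderivative is F(x) = sin(2*x)/2 + cos(2*x)/2.
Then F(pi/3) - F(0) = (-1/4 + sqrt(3)/4) - (1/2) = -3/4 + sqrt(3)/4.

-3/4 + sqrt(3)/4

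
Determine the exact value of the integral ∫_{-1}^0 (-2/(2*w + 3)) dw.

An antiderivative is F(w) = -log(2*w + 3).
Then F(0) - F(-1) = (-log(3)) - (0) = -log(3).

-log(3)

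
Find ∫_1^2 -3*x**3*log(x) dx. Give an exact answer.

Integrate by parts once (u = ln x, dv = -3*x**3 dx).
An antiderivative is F(x) = -3*x**4*(4*log(x) - 1)/16.
Then F(2) - F(1) = (3 - 12*log(2)) - (3/16) = 45/16 - 12*log(2).

45/16 - 12*log(2)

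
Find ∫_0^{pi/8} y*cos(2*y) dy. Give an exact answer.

-1/4 + sqrt(2)*pi/32 + sqrt(2)/8

Integrate by parts once (u = y, dv = cos(2*y) dy).
An antiderivative is F(y) = y*sin(2*y)/2 + cos(2*y)/4.
Then F(pi/8) - F(0) = (sqrt(2)*(pi + 4)/32) - (1/4) = -1/4 + sqrt(2)*pi/32 + sqrt(2)/8.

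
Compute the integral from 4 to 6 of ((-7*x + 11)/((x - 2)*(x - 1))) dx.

-4*log(5) - 3*log(2) + 4*log(3)

Factor the denominator: x**2 - 3*x + 2 = (x - 1)(x - 2).
Partial fractions: (-7*x + 11)/((x - 2)*(x - 1)) = -4/(x - 1) - 3/(x - 2).
An antiderivative is F(x) = -3*log(x - 2) - 4*log(x - 1).
Then F(6) - F(4) = (-4*log(5) - 6*log(2)) - (-4*log(3) - 3*log(2)) = -4*log(5) - 3*log(2) + 4*log(3).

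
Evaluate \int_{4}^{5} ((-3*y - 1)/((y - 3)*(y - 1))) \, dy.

-log(18)

Factor the denominator: y**2 - 4*y + 3 = (y - 1)(y - 3).
Partial fractions: (-3*y - 1)/((y - 3)*(y - 1)) = 2/(y - 1) - 5/(y - 3).
An antiderivative is F(y) = -5*log(y - 3) + 2*log(y - 1).
Then F(5) - F(4) = (-log(2)) - (log(9)) = -log(18).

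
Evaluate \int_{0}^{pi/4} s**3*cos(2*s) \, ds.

Integrate by parts 3 times (u = s^3, dv = cos(2*s) ds).
An antiderivative is F(s) = s**3*sin(2*s)/2 + 3*s**2*cos(2*s)/4 - 3*s*sin(2*s)/4 - 3*cos(2*s)/8.
Then F(pi/4) - F(0) = (pi*(-24 + pi**2)/128) - (-3/8) = -3*pi/16 + pi**3/128 + 3/8.

-3*pi/16 + pi**3/128 + 3/8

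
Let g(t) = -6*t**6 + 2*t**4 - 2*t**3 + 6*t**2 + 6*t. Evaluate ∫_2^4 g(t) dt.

By the power rule, an antiderivative is F(t) = -6*t**7/7 + 2*t**5/5 - t**4/2 + 2*t**3 + 3*t**2.
Then F(4) - F(2) = (-475504/35) - (-2692/35) = -472812/35.

-472812/35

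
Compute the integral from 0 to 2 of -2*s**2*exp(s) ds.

Integrate by parts twice (u = s^2, dv = -2*exp(s) ds).
An antiderivative is F(s) = (-2*s**2 + 4*s - 4)*exp(s).
Then F(2) - F(0) = (-4*exp(2)) - (-4) = 4 - 4*exp(2).

4 - 4*exp(2)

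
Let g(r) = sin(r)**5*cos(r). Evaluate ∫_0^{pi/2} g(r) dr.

1/6

Let u = sin(r), so du = cos(r) dr. When r = 0, u = 0; when r = pi/2, u = 1.
The integral becomes ∫ u**5 du from 0 to 1, with antiderivative u**6/6.
Back in r: F(r) = sin(r)**6/6.
Then F(pi/2) - F(0) = (1/6) - (0) = 1/6.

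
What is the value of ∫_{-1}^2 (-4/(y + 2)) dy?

An antiderivative is F(y) = -4*log(y + 2).
Then F(2) - F(-1) = (-8*log(2)) - (0) = -8*log(2).

-8*log(2)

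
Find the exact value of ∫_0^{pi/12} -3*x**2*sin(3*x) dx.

Integrate by parts twice (u = x^2, dv = -3*sin(3*x) dx).
An antiderivative is F(x) = x**2*cos(3*x) - 2*x*sin(3*x)/3 - 2*cos(3*x)/9.
Then F(pi/12) - F(0) = (sqrt(2)*(-32 - 8*pi + pi**2)/288) - (-2/9) = -sqrt(2)/9 - sqrt(2)*pi/36 + sqrt(2)*pi**2/288 + 2/9.

-sqrt(2)/9 - sqrt(2)*pi/36 + sqrt(2)*pi**2/288 + 2/9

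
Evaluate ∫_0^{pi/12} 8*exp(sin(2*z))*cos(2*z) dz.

-4 + 4*exp(1/2)

Let u = sin(2*z), so du = 2*cos(2*z) dz. When z = 0, u = 0; when z = pi/12, u = 1/2.
The integral becomes 4·∫ exp(u) du from 0 to 1/2, with antiderivative 4*exp(u).
Back in z: F(z) = 4*exp(sin(2*z)).
Then F(pi/12) - F(0) = (4*exp(1/2)) - (4) = -4 + 4*exp(1/2).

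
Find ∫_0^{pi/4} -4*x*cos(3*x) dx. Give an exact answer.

-sqrt(2)*pi/6 + 2*sqrt(2)/9 + 4/9

Integrate by parts once (u = x, dv = -4*cos(3*x) dx).
An antiderivative is F(x) = -4*x*sin(3*x)/3 - 4*cos(3*x)/9.
Then F(pi/4) - F(0) = (sqrt(2)*(4 - 3*pi)/18) - (-4/9) = -sqrt(2)*pi/6 + 2*sqrt(2)/9 + 4/9.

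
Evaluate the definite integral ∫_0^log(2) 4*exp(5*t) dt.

Let u = exp(t), so du = exp(t) dt. When t = 0, u = 1; when t = log(2), u = 2.
The integral becomes 4·∫ u**4 du from 1 to 2, with antiderivative 4*u**5/5.
Back in t: F(t) = 4*exp(5*t)/5.
Then F(log(2)) - F(0) = (128/5) - (4/5) = 124/5.

124/5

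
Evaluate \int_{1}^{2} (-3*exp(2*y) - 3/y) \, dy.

An antiderivative is F(y) = -3*exp(2*y)/2 - 3*log(y).
Then F(2) - F(1) = (-3*exp(4)/2 - log(8)) - (-3*exp(2)/2) = -3*exp(4)/2 - log(8) + 3*exp(2)/2.

-3*exp(4)/2 - log(8) + 3*exp(2)/2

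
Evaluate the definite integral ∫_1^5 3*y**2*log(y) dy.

-124/3 + 125*log(5)

Integrate by parts once (u = ln y, dv = 3*y**2 dy).
An antiderivative is F(y) = y**3*(3*log(y) - 1)/3.
Then F(5) - F(1) = (-125/3 + 125*log(5)) - (-1/3) = -124/3 + 125*log(5).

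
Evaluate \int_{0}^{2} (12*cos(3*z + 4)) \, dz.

Let u = 3*z + 4, so du = 3 dz. When z = 0, u = 4; when z = 2, u = 10.
The integral becomes 4·∫ cos(u) du from 4 to 10, with antiderivative 4*sin(u).
Back in z: F(z) = 4*sin(3*z + 4).
Then F(2) - F(0) = (4*sin(10)) - (4*sin(4)) = 4*sin(10) - 4*sin(4).

4*sin(10) - 4*sin(4)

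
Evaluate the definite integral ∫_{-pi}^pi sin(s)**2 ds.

pi

Use the identity sin^2(s) = (1 - cos(2*s))/2.
An antiderivative is F(s) = s/2 - sin(2*s)/4.
Then F(pi) - F(-pi) = (pi/2) - (-pi/2) = pi.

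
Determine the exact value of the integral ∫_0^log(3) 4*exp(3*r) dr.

Let u = exp(r), so du = exp(r) dr. When r = 0, u = 1; when r = log(3), u = 3.
The integral becomes 4·∫ u**2 du from 1 to 3, with antiderivative 4*u**3/3.
Back in r: F(r) = 4*exp(3*r)/3.
Then F(log(3)) - F(0) = (36) - (4/3) = 104/3.

104/3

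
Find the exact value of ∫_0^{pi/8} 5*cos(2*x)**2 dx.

5/8 + 5*pi/16

Use the identity cos^2(2*x) = (1 + cos(4*x))/2.
An antiderivative is F(x) = 5*x/2 + 5*sin(4*x)/8.
Then F(pi/8) - F(0) = (5/8 + 5*pi/16) - (0) = 5/8 + 5*pi/16.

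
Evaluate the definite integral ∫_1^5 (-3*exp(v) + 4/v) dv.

-3*exp(5) + 4*log(5) + 3*exp(1)

An antiderivative is F(v) = -3*exp(v) + 4*log(v).
Then F(5) - F(1) = (-3*exp(5) + 4*log(5)) - (-3*exp(1)) = -3*exp(5) + 4*log(5) + 3*exp(1).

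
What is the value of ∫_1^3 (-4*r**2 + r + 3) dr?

By the power rule, an antiderivative is F(r) = -4*r**3/3 + r**2/2 + 3*r.
Then F(3) - F(1) = (-45/2) - (13/6) = -74/3.

-74/3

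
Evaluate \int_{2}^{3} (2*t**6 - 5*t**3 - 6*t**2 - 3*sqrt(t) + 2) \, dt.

By the power rule, an antiderivative is F(t) = 2*t**7/7 - 5*t**4/4 - 2*t**(3/2) - 2*t**3 + 2*t.
Then F(3) - F(2) = (13317/28 - 6*sqrt(3)) - (32/7 - 4*sqrt(2)) = -6*sqrt(3) + 4*sqrt(2) + 13189/28.

-6*sqrt(3) + 4*sqrt(2) + 13189/28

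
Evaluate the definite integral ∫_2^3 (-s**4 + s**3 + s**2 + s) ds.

-1027/60

By the power rule, an antiderivative is F(s) = -s**5/5 + s**4/4 + s**3/3 + s**2/2.
Then F(3) - F(2) = (-297/20) - (34/15) = -1027/60.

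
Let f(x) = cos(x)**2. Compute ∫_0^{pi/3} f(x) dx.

sqrt(3)/8 + pi/6

Use the identity cos^2(x) = (1 + cos(2*x))/2.
An antiderivative is F(x) = x/2 + sin(2*x)/4.
Then F(pi/3) - F(0) = (sqrt(3)/8 + pi/6) - (0) = sqrt(3)/8 + pi/6.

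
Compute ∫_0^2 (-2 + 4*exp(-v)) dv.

-4*exp(-2)

An antiderivative is F(v) = -2*v - 4*exp(-v).
Then F(2) - F(0) = (-4 - 4*exp(-2)) - (-4) = -4*exp(-2).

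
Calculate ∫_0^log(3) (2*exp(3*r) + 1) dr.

log(3) + 52/3

An antiderivative is F(r) = 2*exp(3*r)/3 + r.
Then F(log(3)) - F(0) = (log(3) + 18) - (2/3) = log(3) + 52/3.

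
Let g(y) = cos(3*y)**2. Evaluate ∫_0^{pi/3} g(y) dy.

pi/6

Use the identity cos^2(3*y) = (1 + cos(6*y))/2.
An antiderivative is F(y) = y/2 + sin(6*y)/12.
Then F(pi/3) - F(0) = (pi/6) - (0) = pi/6.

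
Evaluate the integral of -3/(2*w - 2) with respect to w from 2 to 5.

-log(8)

An antiderivative is F(w) = -3*log(2*w - 2)/2.
Then F(5) - F(2) = (-9*log(2)/2) - (-3*log(2)/2) = -log(8).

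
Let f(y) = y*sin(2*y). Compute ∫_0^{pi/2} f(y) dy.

pi/4

Integrate by parts once (u = y, dv = sin(2*y) dy).
An antiderivative is F(y) = -y*cos(2*y)/2 + sin(2*y)/4.
Then F(pi/2) - F(0) = (pi/4) - (0) = pi/4.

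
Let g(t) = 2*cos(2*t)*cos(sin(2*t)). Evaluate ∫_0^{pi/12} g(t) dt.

sin(1/2)

Let u = sin(2*t), so du = 2*cos(2*t) dt. When t = 0, u = 0; when t = pi/12, u = 1/2.
The integral becomes ∫ cos(u) du from 0 to 1/2, with antiderivative sin(u).
Back in t: F(t) = sin(sin(2*t)).
Then F(pi/12) - F(0) = (sin(1/2)) - (0) = sin(1/2).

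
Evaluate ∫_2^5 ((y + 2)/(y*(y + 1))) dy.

log(25/8)

Factor the denominator: y**2 + y = (y + 1)y.
Partial fractions: (y + 2)/(y*(y + 1)) = -1/(y + 1) + 2/y.
An antiderivative is F(y) = 2*log(y) - log(y + 1).
Then F(5) - F(2) = (log(25/6)) - (log(4/3)) = log(25/8).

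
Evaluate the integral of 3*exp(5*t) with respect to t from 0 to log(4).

3069/5

Let u = exp(t), so du = exp(t) dt. When t = 0, u = 1; when t = log(4), u = 4.
The integral becomes 3·∫ u**4 du from 1 to 4, with antiderivative 3*u**5/5.
Back in t: F(t) = 3*exp(5*t)/5.
Then F(log(4)) - F(0) = (3072/5) - (3/5) = 3069/5.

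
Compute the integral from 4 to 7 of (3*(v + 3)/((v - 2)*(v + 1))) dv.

Factor the denominator: v**2 - v - 2 = (v + 1)(v - 2).
Partial fractions: 3*(v + 3)/((v - 2)*(v + 1)) = -2/(v + 1) + 5/(v - 2).
An antiderivative is F(v) = 5*log(v - 2) - 2*log(v + 1).
Then F(7) - F(4) = (-6*log(2) + 5*log(5)) - (log(32/25)) = -11*log(2) + 7*log(5).

-11*log(2) + 7*log(5)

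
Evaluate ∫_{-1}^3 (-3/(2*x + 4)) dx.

-3*log(5)/2

An antiderivative is F(x) = -3*log(2*x + 4)/2.
Then F(3) - F(-1) = (-3*log(10)/2) - (-3*log(2)/2) = -3*log(5)/2.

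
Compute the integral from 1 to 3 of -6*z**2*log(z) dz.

52/3 - 54*log(3)

Integrate by parts once (u = ln z, dv = -6*z**2 dz).
An antiderivative is F(z) = -2*z**3*(3*log(z) - 1)/3.
Then F(3) - F(1) = (18 - 54*log(3)) - (2/3) = 52/3 - 54*log(3).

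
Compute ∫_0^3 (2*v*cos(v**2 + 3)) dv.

sin(12) - sin(3)

Let u = v**2 + 3, so du = 2*v dv. When v = 0, u = 3; when v = 3, u = 12.
The integral becomes ∫ cos(u) du from 3 to 12, with antiderivative sin(u).
Back in v: F(v) = sin(v**2 + 3).
Then F(3) - F(0) = (sin(12)) - (sin(3)) = sin(12) - sin(3).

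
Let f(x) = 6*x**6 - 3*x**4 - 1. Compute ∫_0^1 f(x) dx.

-26/35

By the power rule, an antiderivative is F(x) = 6*x**7/7 - 3*x**5/5 - x.
Then F(1) - F(0) = (-26/35) - (0) = -26/35.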